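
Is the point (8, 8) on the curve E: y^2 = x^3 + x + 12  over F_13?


Check whether y^2 = x^3 + 1 x + 12 (mod 13) for (x, y) = (8, 8).
LHS: y^2 = 8^2 mod 13 = 12
RHS: x^3 + 1 x + 12 = 8^3 + 1*8 + 12 mod 13 = 12
LHS = RHS

Yes, on the curve


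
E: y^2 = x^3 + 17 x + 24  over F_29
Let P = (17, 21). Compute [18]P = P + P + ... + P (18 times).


k = 18 = 10010_2 (binary, LSB first: 01001)
Double-and-add from P = (17, 21):
  bit 0 = 0: acc unchanged = O
  bit 1 = 1: acc = O + (8, 11) = (8, 11)
  bit 2 = 0: acc unchanged = (8, 11)
  bit 3 = 0: acc unchanged = (8, 11)
  bit 4 = 1: acc = (8, 11) + (15, 0) = (28, 8)

18P = (28, 8)


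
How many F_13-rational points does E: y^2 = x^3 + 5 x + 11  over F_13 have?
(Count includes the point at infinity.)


For each x in F_13, count y with y^2 = x^3 + 5 x + 11 mod 13:
  x = 1: RHS = 4, y in [2, 11]  -> 2 point(s)
  x = 2: RHS = 3, y in [4, 9]  -> 2 point(s)
  x = 3: RHS = 1, y in [1, 12]  -> 2 point(s)
  x = 4: RHS = 4, y in [2, 11]  -> 2 point(s)
  x = 6: RHS = 10, y in [6, 7]  -> 2 point(s)
  x = 7: RHS = 12, y in [5, 8]  -> 2 point(s)
  x = 8: RHS = 4, y in [2, 11]  -> 2 point(s)
Affine points: 14. Add the point at infinity: total = 15.

#E(F_13) = 15


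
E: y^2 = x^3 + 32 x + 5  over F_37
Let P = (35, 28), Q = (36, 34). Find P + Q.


P != Q, so use the chord formula.
s = (y2 - y1) / (x2 - x1) = (6) / (1) mod 37 = 6
x3 = s^2 - x1 - x2 mod 37 = 6^2 - 35 - 36 = 2
y3 = s (x1 - x3) - y1 mod 37 = 6 * (35 - 2) - 28 = 22

P + Q = (2, 22)


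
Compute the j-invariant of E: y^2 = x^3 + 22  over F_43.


Delta = -16(4 a^3 + 27 b^2) mod 43 = 21
-1728 * (4 a)^3 = -1728 * (4*0)^3 mod 43 = 0
j = 0 * 21^(-1) mod 43 = 0

j = 0 (mod 43)


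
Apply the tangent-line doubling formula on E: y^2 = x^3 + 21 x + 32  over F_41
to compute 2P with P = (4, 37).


Doubling: s = (3 x1^2 + a) / (2 y1)
s = (3*4^2 + 21) / (2*37) mod 41 = 17
x3 = s^2 - 2 x1 mod 41 = 17^2 - 2*4 = 35
y3 = s (x1 - x3) - y1 mod 41 = 17 * (4 - 35) - 37 = 10

2P = (35, 10)


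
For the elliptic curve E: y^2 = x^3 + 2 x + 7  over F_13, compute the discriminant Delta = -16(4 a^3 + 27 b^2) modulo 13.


4 a^3 + 27 b^2 = 4*2^3 + 27*7^2 = 32 + 1323 = 1355
Delta = -16 * (1355) = -21680
Delta mod 13 = 4

Delta = 4 (mod 13)


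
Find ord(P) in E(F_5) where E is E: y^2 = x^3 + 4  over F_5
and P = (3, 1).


Compute successive multiples of P until we hit O:
  1P = (3, 1)
  2P = (0, 2)
  3P = (1, 0)
  4P = (0, 3)
  5P = (3, 4)
  6P = O

ord(P) = 6


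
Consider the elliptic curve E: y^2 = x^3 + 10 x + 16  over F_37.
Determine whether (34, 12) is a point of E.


Check whether y^2 = x^3 + 10 x + 16 (mod 37) for (x, y) = (34, 12).
LHS: y^2 = 12^2 mod 37 = 33
RHS: x^3 + 10 x + 16 = 34^3 + 10*34 + 16 mod 37 = 33
LHS = RHS

Yes, on the curve


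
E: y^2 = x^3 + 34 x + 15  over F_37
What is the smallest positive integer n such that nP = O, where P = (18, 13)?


Compute successive multiples of P until we hit O:
  1P = (18, 13)
  2P = (17, 20)
  3P = (14, 33)
  4P = (30, 10)
  5P = (33, 0)
  6P = (30, 27)
  7P = (14, 4)
  8P = (17, 17)
  ... (continuing to 10P)
  10P = O

ord(P) = 10


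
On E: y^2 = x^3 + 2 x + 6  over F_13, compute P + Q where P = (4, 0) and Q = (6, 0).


P != Q, so use the chord formula.
s = (y2 - y1) / (x2 - x1) = (0) / (2) mod 13 = 0
x3 = s^2 - x1 - x2 mod 13 = 0^2 - 4 - 6 = 3
y3 = s (x1 - x3) - y1 mod 13 = 0 * (4 - 3) - 0 = 0

P + Q = (3, 0)


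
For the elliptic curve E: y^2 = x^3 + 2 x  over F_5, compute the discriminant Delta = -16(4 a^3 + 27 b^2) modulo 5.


4 a^3 + 27 b^2 = 4*2^3 + 27*0^2 = 32 + 0 = 32
Delta = -16 * (32) = -512
Delta mod 5 = 3

Delta = 3 (mod 5)


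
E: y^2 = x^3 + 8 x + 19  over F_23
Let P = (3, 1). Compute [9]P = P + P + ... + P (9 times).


k = 9 = 1001_2 (binary, LSB first: 1001)
Double-and-add from P = (3, 1):
  bit 0 = 1: acc = O + (3, 1) = (3, 1)
  bit 1 = 0: acc unchanged = (3, 1)
  bit 2 = 0: acc unchanged = (3, 1)
  bit 3 = 1: acc = (3, 1) + (7, 2) = (3, 22)

9P = (3, 22)


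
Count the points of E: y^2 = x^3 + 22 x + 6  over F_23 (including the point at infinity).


For each x in F_23, count y with y^2 = x^3 + 22 x + 6 mod 23:
  x = 0: RHS = 6, y in [11, 12]  -> 2 point(s)
  x = 1: RHS = 6, y in [11, 12]  -> 2 point(s)
  x = 2: RHS = 12, y in [9, 14]  -> 2 point(s)
  x = 6: RHS = 9, y in [3, 20]  -> 2 point(s)
  x = 8: RHS = 4, y in [2, 21]  -> 2 point(s)
  x = 9: RHS = 13, y in [6, 17]  -> 2 point(s)
  x = 15: RHS = 8, y in [10, 13]  -> 2 point(s)
  x = 17: RHS = 3, y in [7, 16]  -> 2 point(s)
  x = 18: RHS = 1, y in [1, 22]  -> 2 point(s)
  x = 21: RHS = 0, y in [0]  -> 1 point(s)
  x = 22: RHS = 6, y in [11, 12]  -> 2 point(s)
Affine points: 21. Add the point at infinity: total = 22.

#E(F_23) = 22


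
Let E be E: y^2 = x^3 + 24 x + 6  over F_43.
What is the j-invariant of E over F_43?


Delta = -16(4 a^3 + 27 b^2) mod 43 = 3
-1728 * (4 a)^3 = -1728 * (4*24)^3 mod 43 = 41
j = 41 * 3^(-1) mod 43 = 28

j = 28 (mod 43)


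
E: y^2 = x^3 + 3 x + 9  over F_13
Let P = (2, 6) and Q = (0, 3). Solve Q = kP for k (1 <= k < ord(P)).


Enumerate multiples of P until we hit Q = (0, 3):
  1P = (2, 6)
  2P = (0, 3)
Match found at i = 2.

k = 2


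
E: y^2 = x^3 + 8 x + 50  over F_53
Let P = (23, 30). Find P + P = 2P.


Doubling: s = (3 x1^2 + a) / (2 y1)
s = (3*23^2 + 8) / (2*30) mod 53 = 31
x3 = s^2 - 2 x1 mod 53 = 31^2 - 2*23 = 14
y3 = s (x1 - x3) - y1 mod 53 = 31 * (23 - 14) - 30 = 37

2P = (14, 37)


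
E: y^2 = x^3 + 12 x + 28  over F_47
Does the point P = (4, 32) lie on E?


Check whether y^2 = x^3 + 12 x + 28 (mod 47) for (x, y) = (4, 32).
LHS: y^2 = 32^2 mod 47 = 37
RHS: x^3 + 12 x + 28 = 4^3 + 12*4 + 28 mod 47 = 46
LHS != RHS

No, not on the curve


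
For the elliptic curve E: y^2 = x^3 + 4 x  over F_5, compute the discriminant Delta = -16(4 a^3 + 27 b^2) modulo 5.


4 a^3 + 27 b^2 = 4*4^3 + 27*0^2 = 256 + 0 = 256
Delta = -16 * (256) = -4096
Delta mod 5 = 4

Delta = 4 (mod 5)


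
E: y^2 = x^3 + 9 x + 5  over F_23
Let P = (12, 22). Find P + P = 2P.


Doubling: s = (3 x1^2 + a) / (2 y1)
s = (3*12^2 + 9) / (2*22) mod 23 = 21
x3 = s^2 - 2 x1 mod 23 = 21^2 - 2*12 = 3
y3 = s (x1 - x3) - y1 mod 23 = 21 * (12 - 3) - 22 = 6

2P = (3, 6)


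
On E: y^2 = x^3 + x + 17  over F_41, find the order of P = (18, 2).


Compute successive multiples of P until we hit O:
  1P = (18, 2)
  2P = (10, 17)
  3P = (21, 19)
  4P = (25, 13)
  5P = (8, 2)
  6P = (15, 39)
  7P = (28, 12)
  8P = (37, 20)
  ... (continuing to 30P)
  30P = O

ord(P) = 30


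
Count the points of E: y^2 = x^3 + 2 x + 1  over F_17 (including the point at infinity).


For each x in F_17, count y with y^2 = x^3 + 2 x + 1 mod 17:
  x = 0: RHS = 1, y in [1, 16]  -> 2 point(s)
  x = 1: RHS = 4, y in [2, 15]  -> 2 point(s)
  x = 2: RHS = 13, y in [8, 9]  -> 2 point(s)
  x = 3: RHS = 0, y in [0]  -> 1 point(s)
  x = 5: RHS = 0, y in [0]  -> 1 point(s)
  x = 6: RHS = 8, y in [5, 12]  -> 2 point(s)
  x = 7: RHS = 1, y in [1, 16]  -> 2 point(s)
  x = 8: RHS = 2, y in [6, 11]  -> 2 point(s)
  x = 9: RHS = 0, y in [0]  -> 1 point(s)
  x = 10: RHS = 1, y in [1, 16]  -> 2 point(s)
  x = 12: RHS = 2, y in [6, 11]  -> 2 point(s)
  x = 14: RHS = 2, y in [6, 11]  -> 2 point(s)
  x = 16: RHS = 15, y in [7, 10]  -> 2 point(s)
Affine points: 23. Add the point at infinity: total = 24.

#E(F_17) = 24


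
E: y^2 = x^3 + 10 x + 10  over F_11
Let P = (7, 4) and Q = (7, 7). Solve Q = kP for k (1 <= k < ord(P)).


Enumerate multiples of P until we hit Q = (7, 7):
  1P = (7, 4)
  2P = (9, 9)
  3P = (4, 9)
  4P = (4, 2)
  5P = (9, 2)
  6P = (7, 7)
Match found at i = 6.

k = 6


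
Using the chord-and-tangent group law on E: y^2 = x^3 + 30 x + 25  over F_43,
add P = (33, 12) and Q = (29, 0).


P != Q, so use the chord formula.
s = (y2 - y1) / (x2 - x1) = (31) / (39) mod 43 = 3
x3 = s^2 - x1 - x2 mod 43 = 3^2 - 33 - 29 = 33
y3 = s (x1 - x3) - y1 mod 43 = 3 * (33 - 33) - 12 = 31

P + Q = (33, 31)


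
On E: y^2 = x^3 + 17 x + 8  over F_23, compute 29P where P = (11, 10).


k = 29 = 11101_2 (binary, LSB first: 10111)
Double-and-add from P = (11, 10):
  bit 0 = 1: acc = O + (11, 10) = (11, 10)
  bit 1 = 0: acc unchanged = (11, 10)
  bit 2 = 1: acc = (11, 10) + (16, 11) = (8, 9)
  bit 3 = 1: acc = (8, 9) + (0, 10) = (1, 16)
  bit 4 = 1: acc = (1, 16) + (4, 5) = (11, 13)

29P = (11, 13)


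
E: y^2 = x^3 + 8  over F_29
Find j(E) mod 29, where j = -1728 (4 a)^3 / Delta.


Delta = -16(4 a^3 + 27 b^2) mod 29 = 18
-1728 * (4 a)^3 = -1728 * (4*0)^3 mod 29 = 0
j = 0 * 18^(-1) mod 29 = 0

j = 0 (mod 29)


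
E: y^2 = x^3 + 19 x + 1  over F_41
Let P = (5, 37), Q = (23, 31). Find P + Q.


P != Q, so use the chord formula.
s = (y2 - y1) / (x2 - x1) = (35) / (18) mod 41 = 27
x3 = s^2 - x1 - x2 mod 41 = 27^2 - 5 - 23 = 4
y3 = s (x1 - x3) - y1 mod 41 = 27 * (5 - 4) - 37 = 31

P + Q = (4, 31)


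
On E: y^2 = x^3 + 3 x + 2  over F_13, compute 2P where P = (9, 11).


k = 2 = 10_2 (binary, LSB first: 01)
Double-and-add from P = (9, 11):
  bit 0 = 0: acc unchanged = O
  bit 1 = 1: acc = O + (4, 0) = (4, 0)

2P = (4, 0)


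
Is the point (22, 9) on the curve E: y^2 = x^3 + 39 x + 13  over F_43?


Check whether y^2 = x^3 + 39 x + 13 (mod 43) for (x, y) = (22, 9).
LHS: y^2 = 9^2 mod 43 = 38
RHS: x^3 + 39 x + 13 = 22^3 + 39*22 + 13 mod 43 = 38
LHS = RHS

Yes, on the curve


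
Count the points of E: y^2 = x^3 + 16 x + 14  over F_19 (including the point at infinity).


For each x in F_19, count y with y^2 = x^3 + 16 x + 14 mod 19:
  x = 2: RHS = 16, y in [4, 15]  -> 2 point(s)
  x = 4: RHS = 9, y in [3, 16]  -> 2 point(s)
  x = 11: RHS = 1, y in [1, 18]  -> 2 point(s)
  x = 13: RHS = 6, y in [5, 14]  -> 2 point(s)
  x = 15: RHS = 0, y in [0]  -> 1 point(s)
  x = 18: RHS = 16, y in [4, 15]  -> 2 point(s)
Affine points: 11. Add the point at infinity: total = 12.

#E(F_19) = 12


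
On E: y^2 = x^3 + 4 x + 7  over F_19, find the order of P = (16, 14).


Compute successive multiples of P until we hit O:
  1P = (16, 14)
  2P = (12, 4)
  3P = (2, 2)
  4P = (6, 0)
  5P = (2, 17)
  6P = (12, 15)
  7P = (16, 5)
  8P = O

ord(P) = 8


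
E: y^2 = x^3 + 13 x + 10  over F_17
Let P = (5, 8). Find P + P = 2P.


Doubling: s = (3 x1^2 + a) / (2 y1)
s = (3*5^2 + 13) / (2*8) mod 17 = 14
x3 = s^2 - 2 x1 mod 17 = 14^2 - 2*5 = 16
y3 = s (x1 - x3) - y1 mod 17 = 14 * (5 - 16) - 8 = 8

2P = (16, 8)


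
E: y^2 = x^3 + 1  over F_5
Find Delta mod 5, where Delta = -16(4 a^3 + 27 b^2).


4 a^3 + 27 b^2 = 4*0^3 + 27*1^2 = 0 + 27 = 27
Delta = -16 * (27) = -432
Delta mod 5 = 3

Delta = 3 (mod 5)


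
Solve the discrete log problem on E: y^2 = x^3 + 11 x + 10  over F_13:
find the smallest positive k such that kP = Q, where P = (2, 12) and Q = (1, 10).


Enumerate multiples of P until we hit Q = (1, 10):
  1P = (2, 12)
  2P = (8, 5)
  3P = (4, 12)
  4P = (7, 1)
  5P = (0, 7)
  6P = (1, 10)
Match found at i = 6.

k = 6


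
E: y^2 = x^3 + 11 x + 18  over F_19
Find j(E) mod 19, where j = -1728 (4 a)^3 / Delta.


Delta = -16(4 a^3 + 27 b^2) mod 19 = 17
-1728 * (4 a)^3 = -1728 * (4*11)^3 mod 19 = 7
j = 7 * 17^(-1) mod 19 = 6

j = 6 (mod 19)


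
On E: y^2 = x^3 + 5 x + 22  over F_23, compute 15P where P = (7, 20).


k = 15 = 1111_2 (binary, LSB first: 1111)
Double-and-add from P = (7, 20):
  bit 0 = 1: acc = O + (7, 20) = (7, 20)
  bit 1 = 1: acc = (7, 20) + (17, 11) = (12, 19)
  bit 2 = 1: acc = (12, 19) + (16, 14) = (21, 21)
  bit 3 = 1: acc = (21, 21) + (20, 7) = (17, 12)

15P = (17, 12)


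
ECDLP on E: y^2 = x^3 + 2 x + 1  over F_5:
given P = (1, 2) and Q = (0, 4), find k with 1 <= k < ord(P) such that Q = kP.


Enumerate multiples of P until we hit Q = (0, 4):
  1P = (1, 2)
  2P = (3, 3)
  3P = (0, 1)
  4P = (0, 4)
Match found at i = 4.

k = 4


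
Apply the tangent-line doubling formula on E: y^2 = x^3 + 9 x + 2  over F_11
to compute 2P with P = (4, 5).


Doubling: s = (3 x1^2 + a) / (2 y1)
s = (3*4^2 + 9) / (2*5) mod 11 = 9
x3 = s^2 - 2 x1 mod 11 = 9^2 - 2*4 = 7
y3 = s (x1 - x3) - y1 mod 11 = 9 * (4 - 7) - 5 = 1

2P = (7, 1)


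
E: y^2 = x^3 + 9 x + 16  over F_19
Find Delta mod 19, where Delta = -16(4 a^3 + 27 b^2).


4 a^3 + 27 b^2 = 4*9^3 + 27*16^2 = 2916 + 6912 = 9828
Delta = -16 * (9828) = -157248
Delta mod 19 = 15

Delta = 15 (mod 19)


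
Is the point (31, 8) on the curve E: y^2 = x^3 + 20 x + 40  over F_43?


Check whether y^2 = x^3 + 20 x + 40 (mod 43) for (x, y) = (31, 8).
LHS: y^2 = 8^2 mod 43 = 21
RHS: x^3 + 20 x + 40 = 31^3 + 20*31 + 40 mod 43 = 7
LHS != RHS

No, not on the curve


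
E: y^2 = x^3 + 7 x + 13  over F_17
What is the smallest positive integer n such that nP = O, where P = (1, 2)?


Compute successive multiples of P until we hit O:
  1P = (1, 2)
  2P = (0, 9)
  3P = (14, 4)
  4P = (15, 5)
  5P = (2, 16)
  6P = (6, 13)
  7P = (6, 4)
  8P = (2, 1)
  ... (continuing to 13P)
  13P = O

ord(P) = 13


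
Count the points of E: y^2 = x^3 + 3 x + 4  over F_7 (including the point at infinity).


For each x in F_7, count y with y^2 = x^3 + 3 x + 4 mod 7:
  x = 0: RHS = 4, y in [2, 5]  -> 2 point(s)
  x = 1: RHS = 1, y in [1, 6]  -> 2 point(s)
  x = 2: RHS = 4, y in [2, 5]  -> 2 point(s)
  x = 5: RHS = 4, y in [2, 5]  -> 2 point(s)
  x = 6: RHS = 0, y in [0]  -> 1 point(s)
Affine points: 9. Add the point at infinity: total = 10.

#E(F_7) = 10


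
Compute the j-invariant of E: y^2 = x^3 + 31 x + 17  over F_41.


Delta = -16(4 a^3 + 27 b^2) mod 41 = 37
-1728 * (4 a)^3 = -1728 * (4*31)^3 mod 41 = 35
j = 35 * 37^(-1) mod 41 = 22

j = 22 (mod 41)


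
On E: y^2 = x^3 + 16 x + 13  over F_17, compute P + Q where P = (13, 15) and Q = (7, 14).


P != Q, so use the chord formula.
s = (y2 - y1) / (x2 - x1) = (16) / (11) mod 17 = 3
x3 = s^2 - x1 - x2 mod 17 = 3^2 - 13 - 7 = 6
y3 = s (x1 - x3) - y1 mod 17 = 3 * (13 - 6) - 15 = 6

P + Q = (6, 6)


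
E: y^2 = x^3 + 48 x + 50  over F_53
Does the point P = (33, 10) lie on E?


Check whether y^2 = x^3 + 48 x + 50 (mod 53) for (x, y) = (33, 10).
LHS: y^2 = 10^2 mod 53 = 47
RHS: x^3 + 48 x + 50 = 33^3 + 48*33 + 50 mod 53 = 47
LHS = RHS

Yes, on the curve


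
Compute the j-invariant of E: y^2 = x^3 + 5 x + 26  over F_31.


Delta = -16(4 a^3 + 27 b^2) mod 31 = 17
-1728 * (4 a)^3 = -1728 * (4*5)^3 mod 31 = 16
j = 16 * 17^(-1) mod 31 = 21

j = 21 (mod 31)


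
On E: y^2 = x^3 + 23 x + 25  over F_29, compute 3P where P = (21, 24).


k = 3 = 11_2 (binary, LSB first: 11)
Double-and-add from P = (21, 24):
  bit 0 = 1: acc = O + (21, 24) = (21, 24)
  bit 1 = 1: acc = (21, 24) + (7, 23) = (5, 2)

3P = (5, 2)


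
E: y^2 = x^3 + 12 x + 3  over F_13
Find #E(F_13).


For each x in F_13, count y with y^2 = x^3 + 12 x + 3 mod 13:
  x = 0: RHS = 3, y in [4, 9]  -> 2 point(s)
  x = 1: RHS = 3, y in [4, 9]  -> 2 point(s)
  x = 2: RHS = 9, y in [3, 10]  -> 2 point(s)
  x = 3: RHS = 1, y in [1, 12]  -> 2 point(s)
  x = 7: RHS = 1, y in [1, 12]  -> 2 point(s)
  x = 8: RHS = 0, y in [0]  -> 1 point(s)
  x = 11: RHS = 10, y in [6, 7]  -> 2 point(s)
  x = 12: RHS = 3, y in [4, 9]  -> 2 point(s)
Affine points: 15. Add the point at infinity: total = 16.

#E(F_13) = 16


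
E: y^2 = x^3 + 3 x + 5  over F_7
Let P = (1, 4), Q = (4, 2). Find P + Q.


P != Q, so use the chord formula.
s = (y2 - y1) / (x2 - x1) = (5) / (3) mod 7 = 4
x3 = s^2 - x1 - x2 mod 7 = 4^2 - 1 - 4 = 4
y3 = s (x1 - x3) - y1 mod 7 = 4 * (1 - 4) - 4 = 5

P + Q = (4, 5)


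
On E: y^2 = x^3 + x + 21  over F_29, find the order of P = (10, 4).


Compute successive multiples of P until we hit O:
  1P = (10, 4)
  2P = (5, 21)
  3P = (7, 9)
  4P = (18, 19)
  5P = (24, 6)
  6P = (11, 0)
  7P = (24, 23)
  8P = (18, 10)
  ... (continuing to 12P)
  12P = O

ord(P) = 12


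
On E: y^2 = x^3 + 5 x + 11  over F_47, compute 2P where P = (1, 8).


Doubling: s = (3 x1^2 + a) / (2 y1)
s = (3*1^2 + 5) / (2*8) mod 47 = 24
x3 = s^2 - 2 x1 mod 47 = 24^2 - 2*1 = 10
y3 = s (x1 - x3) - y1 mod 47 = 24 * (1 - 10) - 8 = 11

2P = (10, 11)


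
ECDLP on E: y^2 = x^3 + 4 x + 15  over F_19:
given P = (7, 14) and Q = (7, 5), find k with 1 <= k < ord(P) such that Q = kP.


Enumerate multiples of P until we hit Q = (7, 5):
  1P = (7, 14)
  2P = (9, 1)
  3P = (12, 9)
  4P = (1, 18)
  5P = (3, 15)
  6P = (15, 7)
  7P = (4, 0)
  8P = (15, 12)
  9P = (3, 4)
  10P = (1, 1)
  11P = (12, 10)
  12P = (9, 18)
  13P = (7, 5)
Match found at i = 13.

k = 13


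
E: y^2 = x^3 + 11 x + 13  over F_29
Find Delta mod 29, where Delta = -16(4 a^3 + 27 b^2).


4 a^3 + 27 b^2 = 4*11^3 + 27*13^2 = 5324 + 4563 = 9887
Delta = -16 * (9887) = -158192
Delta mod 29 = 3

Delta = 3 (mod 29)


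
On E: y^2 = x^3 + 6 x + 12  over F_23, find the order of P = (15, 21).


Compute successive multiples of P until we hit O:
  1P = (15, 21)
  2P = (11, 11)
  3P = (9, 17)
  4P = (2, 3)
  5P = (12, 15)
  6P = (0, 9)
  7P = (16, 15)
  8P = (5, 11)
  ... (continuing to 29P)
  29P = O

ord(P) = 29


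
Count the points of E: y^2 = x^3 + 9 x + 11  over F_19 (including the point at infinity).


For each x in F_19, count y with y^2 = x^3 + 9 x + 11 mod 19:
  x = 0: RHS = 11, y in [7, 12]  -> 2 point(s)
  x = 4: RHS = 16, y in [4, 15]  -> 2 point(s)
  x = 8: RHS = 6, y in [5, 14]  -> 2 point(s)
  x = 9: RHS = 4, y in [2, 17]  -> 2 point(s)
  x = 11: RHS = 16, y in [4, 15]  -> 2 point(s)
  x = 12: RHS = 4, y in [2, 17]  -> 2 point(s)
  x = 13: RHS = 7, y in [8, 11]  -> 2 point(s)
  x = 15: RHS = 6, y in [5, 14]  -> 2 point(s)
  x = 17: RHS = 4, y in [2, 17]  -> 2 point(s)
  x = 18: RHS = 1, y in [1, 18]  -> 2 point(s)
Affine points: 20. Add the point at infinity: total = 21.

#E(F_19) = 21


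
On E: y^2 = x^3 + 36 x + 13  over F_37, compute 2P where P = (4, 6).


Doubling: s = (3 x1^2 + a) / (2 y1)
s = (3*4^2 + 36) / (2*6) mod 37 = 7
x3 = s^2 - 2 x1 mod 37 = 7^2 - 2*4 = 4
y3 = s (x1 - x3) - y1 mod 37 = 7 * (4 - 4) - 6 = 31

2P = (4, 31)


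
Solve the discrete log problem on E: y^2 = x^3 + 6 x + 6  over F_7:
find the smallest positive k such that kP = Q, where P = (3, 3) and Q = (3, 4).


Enumerate multiples of P until we hit Q = (3, 4):
  1P = (3, 3)
  2P = (5, 0)
  3P = (3, 4)
Match found at i = 3.

k = 3


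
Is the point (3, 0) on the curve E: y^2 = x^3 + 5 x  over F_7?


Check whether y^2 = x^3 + 5 x + 0 (mod 7) for (x, y) = (3, 0).
LHS: y^2 = 0^2 mod 7 = 0
RHS: x^3 + 5 x + 0 = 3^3 + 5*3 + 0 mod 7 = 0
LHS = RHS

Yes, on the curve


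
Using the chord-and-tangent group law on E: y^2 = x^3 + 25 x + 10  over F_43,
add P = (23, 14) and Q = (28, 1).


P != Q, so use the chord formula.
s = (y2 - y1) / (x2 - x1) = (30) / (5) mod 43 = 6
x3 = s^2 - x1 - x2 mod 43 = 6^2 - 23 - 28 = 28
y3 = s (x1 - x3) - y1 mod 43 = 6 * (23 - 28) - 14 = 42

P + Q = (28, 42)


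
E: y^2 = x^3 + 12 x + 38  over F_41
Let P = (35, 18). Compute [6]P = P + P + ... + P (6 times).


k = 6 = 110_2 (binary, LSB first: 011)
Double-and-add from P = (35, 18):
  bit 0 = 0: acc unchanged = O
  bit 1 = 1: acc = O + (14, 11) = (14, 11)
  bit 2 = 1: acc = (14, 11) + (31, 36) = (1, 25)

6P = (1, 25)


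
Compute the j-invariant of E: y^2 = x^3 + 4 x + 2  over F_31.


Delta = -16(4 a^3 + 27 b^2) mod 31 = 4
-1728 * (4 a)^3 = -1728 * (4*4)^3 mod 31 = 1
j = 1 * 4^(-1) mod 31 = 8

j = 8 (mod 31)


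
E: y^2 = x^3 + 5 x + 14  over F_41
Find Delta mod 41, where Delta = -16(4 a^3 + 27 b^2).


4 a^3 + 27 b^2 = 4*5^3 + 27*14^2 = 500 + 5292 = 5792
Delta = -16 * (5792) = -92672
Delta mod 41 = 29

Delta = 29 (mod 41)


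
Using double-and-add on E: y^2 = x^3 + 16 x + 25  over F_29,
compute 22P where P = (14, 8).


k = 22 = 10110_2 (binary, LSB first: 01101)
Double-and-add from P = (14, 8):
  bit 0 = 0: acc unchanged = O
  bit 1 = 1: acc = O + (25, 19) = (25, 19)
  bit 2 = 1: acc = (25, 19) + (2, 6) = (22, 18)
  bit 3 = 0: acc unchanged = (22, 18)
  bit 4 = 1: acc = (22, 18) + (19, 24) = (21, 9)

22P = (21, 9)


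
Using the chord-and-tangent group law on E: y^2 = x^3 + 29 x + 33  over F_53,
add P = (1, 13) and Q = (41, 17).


P != Q, so use the chord formula.
s = (y2 - y1) / (x2 - x1) = (4) / (40) mod 53 = 16
x3 = s^2 - x1 - x2 mod 53 = 16^2 - 1 - 41 = 2
y3 = s (x1 - x3) - y1 mod 53 = 16 * (1 - 2) - 13 = 24

P + Q = (2, 24)


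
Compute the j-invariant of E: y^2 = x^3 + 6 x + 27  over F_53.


Delta = -16(4 a^3 + 27 b^2) mod 53 = 7
-1728 * (4 a)^3 = -1728 * (4*6)^3 mod 53 = 23
j = 23 * 7^(-1) mod 53 = 26

j = 26 (mod 53)


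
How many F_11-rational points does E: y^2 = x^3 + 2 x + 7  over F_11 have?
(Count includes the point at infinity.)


For each x in F_11, count y with y^2 = x^3 + 2 x + 7 mod 11:
  x = 6: RHS = 4, y in [2, 9]  -> 2 point(s)
  x = 7: RHS = 1, y in [1, 10]  -> 2 point(s)
  x = 10: RHS = 4, y in [2, 9]  -> 2 point(s)
Affine points: 6. Add the point at infinity: total = 7.

#E(F_11) = 7


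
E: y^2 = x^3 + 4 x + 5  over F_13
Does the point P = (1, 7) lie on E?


Check whether y^2 = x^3 + 4 x + 5 (mod 13) for (x, y) = (1, 7).
LHS: y^2 = 7^2 mod 13 = 10
RHS: x^3 + 4 x + 5 = 1^3 + 4*1 + 5 mod 13 = 10
LHS = RHS

Yes, on the curve


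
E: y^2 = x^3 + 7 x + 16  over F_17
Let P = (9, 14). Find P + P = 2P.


Doubling: s = (3 x1^2 + a) / (2 y1)
s = (3*9^2 + 7) / (2*14) mod 17 = 15
x3 = s^2 - 2 x1 mod 17 = 15^2 - 2*9 = 3
y3 = s (x1 - x3) - y1 mod 17 = 15 * (9 - 3) - 14 = 8

2P = (3, 8)


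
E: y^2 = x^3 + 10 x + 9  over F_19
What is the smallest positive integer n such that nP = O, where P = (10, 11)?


Compute successive multiples of P until we hit O:
  1P = (10, 11)
  2P = (3, 3)
  3P = (17, 0)
  4P = (3, 16)
  5P = (10, 8)
  6P = O

ord(P) = 6


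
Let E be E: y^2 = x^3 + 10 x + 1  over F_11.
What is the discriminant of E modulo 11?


4 a^3 + 27 b^2 = 4*10^3 + 27*1^2 = 4000 + 27 = 4027
Delta = -16 * (4027) = -64432
Delta mod 11 = 6

Delta = 6 (mod 11)


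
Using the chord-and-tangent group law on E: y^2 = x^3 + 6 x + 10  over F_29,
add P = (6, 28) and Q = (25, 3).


P != Q, so use the chord formula.
s = (y2 - y1) / (x2 - x1) = (4) / (19) mod 29 = 17
x3 = s^2 - x1 - x2 mod 29 = 17^2 - 6 - 25 = 26
y3 = s (x1 - x3) - y1 mod 29 = 17 * (6 - 26) - 28 = 9

P + Q = (26, 9)


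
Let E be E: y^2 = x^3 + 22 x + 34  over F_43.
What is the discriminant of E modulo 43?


4 a^3 + 27 b^2 = 4*22^3 + 27*34^2 = 42592 + 31212 = 73804
Delta = -16 * (73804) = -1180864
Delta mod 43 = 2

Delta = 2 (mod 43)


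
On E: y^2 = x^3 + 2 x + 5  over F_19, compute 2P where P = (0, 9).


Doubling: s = (3 x1^2 + a) / (2 y1)
s = (3*0^2 + 2) / (2*9) mod 19 = 17
x3 = s^2 - 2 x1 mod 19 = 17^2 - 2*0 = 4
y3 = s (x1 - x3) - y1 mod 19 = 17 * (0 - 4) - 9 = 18

2P = (4, 18)


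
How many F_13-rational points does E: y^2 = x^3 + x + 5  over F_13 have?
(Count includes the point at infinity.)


For each x in F_13, count y with y^2 = x^3 + 1 x + 5 mod 13:
  x = 3: RHS = 9, y in [3, 10]  -> 2 point(s)
  x = 7: RHS = 4, y in [2, 11]  -> 2 point(s)
  x = 10: RHS = 1, y in [1, 12]  -> 2 point(s)
  x = 12: RHS = 3, y in [4, 9]  -> 2 point(s)
Affine points: 8. Add the point at infinity: total = 9.

#E(F_13) = 9


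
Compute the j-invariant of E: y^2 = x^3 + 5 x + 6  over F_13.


Delta = -16(4 a^3 + 27 b^2) mod 13 = 4
-1728 * (4 a)^3 = -1728 * (4*5)^3 mod 13 = 5
j = 5 * 4^(-1) mod 13 = 11

j = 11 (mod 13)


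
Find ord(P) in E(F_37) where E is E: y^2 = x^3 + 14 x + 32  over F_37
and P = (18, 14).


Compute successive multiples of P until we hit O:
  1P = (18, 14)
  2P = (4, 35)
  3P = (8, 8)
  4P = (1, 11)
  5P = (22, 31)
  6P = (22, 6)
  7P = (1, 26)
  8P = (8, 29)
  ... (continuing to 11P)
  11P = O

ord(P) = 11


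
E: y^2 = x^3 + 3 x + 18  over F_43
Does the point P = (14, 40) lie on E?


Check whether y^2 = x^3 + 3 x + 18 (mod 43) for (x, y) = (14, 40).
LHS: y^2 = 40^2 mod 43 = 9
RHS: x^3 + 3 x + 18 = 14^3 + 3*14 + 18 mod 43 = 9
LHS = RHS

Yes, on the curve


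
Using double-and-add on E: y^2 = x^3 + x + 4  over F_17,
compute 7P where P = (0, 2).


k = 7 = 111_2 (binary, LSB first: 111)
Double-and-add from P = (0, 2):
  bit 0 = 1: acc = O + (0, 2) = (0, 2)
  bit 1 = 1: acc = (0, 2) + (16, 11) = (14, 5)
  bit 2 = 1: acc = (14, 5) + (4, 2) = (3, 0)

7P = (3, 0)


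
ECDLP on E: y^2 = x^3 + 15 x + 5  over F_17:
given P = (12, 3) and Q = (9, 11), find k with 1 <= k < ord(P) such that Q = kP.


Enumerate multiples of P until we hit Q = (9, 11):
  1P = (12, 3)
  2P = (14, 1)
  3P = (9, 11)
Match found at i = 3.

k = 3


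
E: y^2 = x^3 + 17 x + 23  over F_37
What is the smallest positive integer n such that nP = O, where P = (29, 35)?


Compute successive multiples of P until we hit O:
  1P = (29, 35)
  2P = (15, 29)
  3P = (3, 29)
  4P = (16, 5)
  5P = (19, 8)
  6P = (27, 0)
  7P = (19, 29)
  8P = (16, 32)
  ... (continuing to 12P)
  12P = O

ord(P) = 12


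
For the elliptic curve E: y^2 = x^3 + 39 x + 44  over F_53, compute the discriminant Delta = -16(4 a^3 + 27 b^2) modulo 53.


4 a^3 + 27 b^2 = 4*39^3 + 27*44^2 = 237276 + 52272 = 289548
Delta = -16 * (289548) = -4632768
Delta mod 53 = 15

Delta = 15 (mod 53)


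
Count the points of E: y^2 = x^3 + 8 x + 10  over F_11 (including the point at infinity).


For each x in F_11, count y with y^2 = x^3 + 8 x + 10 mod 11:
  x = 2: RHS = 1, y in [1, 10]  -> 2 point(s)
  x = 8: RHS = 3, y in [5, 6]  -> 2 point(s)
  x = 10: RHS = 1, y in [1, 10]  -> 2 point(s)
Affine points: 6. Add the point at infinity: total = 7.

#E(F_11) = 7


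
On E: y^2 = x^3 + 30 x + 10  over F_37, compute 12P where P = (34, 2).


k = 12 = 1100_2 (binary, LSB first: 0011)
Double-and-add from P = (34, 2):
  bit 0 = 0: acc unchanged = O
  bit 1 = 0: acc unchanged = O
  bit 2 = 1: acc = O + (22, 12) = (22, 12)
  bit 3 = 1: acc = (22, 12) + (2, 2) = (4, 34)

12P = (4, 34)


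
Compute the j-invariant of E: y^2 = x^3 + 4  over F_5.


Delta = -16(4 a^3 + 27 b^2) mod 5 = 3
-1728 * (4 a)^3 = -1728 * (4*0)^3 mod 5 = 0
j = 0 * 3^(-1) mod 5 = 0

j = 0 (mod 5)


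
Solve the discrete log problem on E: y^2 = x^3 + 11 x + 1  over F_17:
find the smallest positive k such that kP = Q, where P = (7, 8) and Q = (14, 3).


Enumerate multiples of P until we hit Q = (14, 3):
  1P = (7, 8)
  2P = (11, 12)
  3P = (0, 16)
  4P = (12, 5)
  5P = (14, 3)
Match found at i = 5.

k = 5


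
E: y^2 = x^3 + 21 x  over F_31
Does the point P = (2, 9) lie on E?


Check whether y^2 = x^3 + 21 x + 0 (mod 31) for (x, y) = (2, 9).
LHS: y^2 = 9^2 mod 31 = 19
RHS: x^3 + 21 x + 0 = 2^3 + 21*2 + 0 mod 31 = 19
LHS = RHS

Yes, on the curve


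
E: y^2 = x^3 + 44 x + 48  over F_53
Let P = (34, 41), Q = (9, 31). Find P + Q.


P != Q, so use the chord formula.
s = (y2 - y1) / (x2 - x1) = (43) / (28) mod 53 = 11
x3 = s^2 - x1 - x2 mod 53 = 11^2 - 34 - 9 = 25
y3 = s (x1 - x3) - y1 mod 53 = 11 * (34 - 25) - 41 = 5

P + Q = (25, 5)


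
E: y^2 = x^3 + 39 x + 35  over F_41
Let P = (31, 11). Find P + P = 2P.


Doubling: s = (3 x1^2 + a) / (2 y1)
s = (3*31^2 + 39) / (2*11) mod 41 = 21
x3 = s^2 - 2 x1 mod 41 = 21^2 - 2*31 = 10
y3 = s (x1 - x3) - y1 mod 41 = 21 * (31 - 10) - 11 = 20

2P = (10, 20)


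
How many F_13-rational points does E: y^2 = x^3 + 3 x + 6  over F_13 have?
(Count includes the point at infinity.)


For each x in F_13, count y with y^2 = x^3 + 3 x + 6 mod 13:
  x = 1: RHS = 10, y in [6, 7]  -> 2 point(s)
  x = 3: RHS = 3, y in [4, 9]  -> 2 point(s)
  x = 4: RHS = 4, y in [2, 11]  -> 2 point(s)
  x = 5: RHS = 3, y in [4, 9]  -> 2 point(s)
  x = 8: RHS = 9, y in [3, 10]  -> 2 point(s)
  x = 10: RHS = 9, y in [3, 10]  -> 2 point(s)
Affine points: 12. Add the point at infinity: total = 13.

#E(F_13) = 13


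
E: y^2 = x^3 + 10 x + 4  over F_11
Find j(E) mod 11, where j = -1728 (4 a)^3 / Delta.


Delta = -16(4 a^3 + 27 b^2) mod 11 = 5
-1728 * (4 a)^3 = -1728 * (4*10)^3 mod 11 = 9
j = 9 * 5^(-1) mod 11 = 4

j = 4 (mod 11)


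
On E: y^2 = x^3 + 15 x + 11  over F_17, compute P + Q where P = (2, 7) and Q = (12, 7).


P != Q, so use the chord formula.
s = (y2 - y1) / (x2 - x1) = (0) / (10) mod 17 = 0
x3 = s^2 - x1 - x2 mod 17 = 0^2 - 2 - 12 = 3
y3 = s (x1 - x3) - y1 mod 17 = 0 * (2 - 3) - 7 = 10

P + Q = (3, 10)


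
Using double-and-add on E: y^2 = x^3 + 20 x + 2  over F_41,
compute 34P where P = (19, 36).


k = 34 = 100010_2 (binary, LSB first: 010001)
Double-and-add from P = (19, 36):
  bit 0 = 0: acc unchanged = O
  bit 1 = 1: acc = O + (13, 32) = (13, 32)
  bit 2 = 0: acc unchanged = (13, 32)
  bit 3 = 0: acc unchanged = (13, 32)
  bit 4 = 0: acc unchanged = (13, 32)
  bit 5 = 1: acc = (13, 32) + (36, 33) = (2, 38)

34P = (2, 38)


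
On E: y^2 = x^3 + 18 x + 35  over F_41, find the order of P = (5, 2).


Compute successive multiples of P until we hit O:
  1P = (5, 2)
  2P = (36, 5)
  3P = (21, 11)
  4P = (19, 26)
  5P = (35, 11)
  6P = (22, 38)
  7P = (6, 20)
  8P = (26, 30)
  ... (continuing to 42P)
  42P = O

ord(P) = 42


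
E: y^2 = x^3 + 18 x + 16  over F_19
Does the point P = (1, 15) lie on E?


Check whether y^2 = x^3 + 18 x + 16 (mod 19) for (x, y) = (1, 15).
LHS: y^2 = 15^2 mod 19 = 16
RHS: x^3 + 18 x + 16 = 1^3 + 18*1 + 16 mod 19 = 16
LHS = RHS

Yes, on the curve


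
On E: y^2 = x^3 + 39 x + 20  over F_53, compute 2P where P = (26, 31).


Doubling: s = (3 x1^2 + a) / (2 y1)
s = (3*26^2 + 39) / (2*31) mod 53 = 0
x3 = s^2 - 2 x1 mod 53 = 0^2 - 2*26 = 1
y3 = s (x1 - x3) - y1 mod 53 = 0 * (26 - 1) - 31 = 22

2P = (1, 22)


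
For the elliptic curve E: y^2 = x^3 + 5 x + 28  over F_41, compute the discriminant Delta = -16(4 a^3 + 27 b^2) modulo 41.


4 a^3 + 27 b^2 = 4*5^3 + 27*28^2 = 500 + 21168 = 21668
Delta = -16 * (21668) = -346688
Delta mod 41 = 8

Delta = 8 (mod 41)


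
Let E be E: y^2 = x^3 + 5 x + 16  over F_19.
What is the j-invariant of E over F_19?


Delta = -16(4 a^3 + 27 b^2) mod 19 = 6
-1728 * (4 a)^3 = -1728 * (4*5)^3 mod 19 = 1
j = 1 * 6^(-1) mod 19 = 16

j = 16 (mod 19)


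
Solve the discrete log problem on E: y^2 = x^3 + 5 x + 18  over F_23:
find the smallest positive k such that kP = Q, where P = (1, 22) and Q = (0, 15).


Enumerate multiples of P until we hit Q = (0, 15):
  1P = (1, 22)
  2P = (14, 7)
  3P = (16, 13)
  4P = (22, 9)
  5P = (2, 6)
  6P = (0, 8)
  7P = (11, 22)
  8P = (11, 1)
  9P = (0, 15)
Match found at i = 9.

k = 9


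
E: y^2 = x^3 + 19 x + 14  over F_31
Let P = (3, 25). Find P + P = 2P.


Doubling: s = (3 x1^2 + a) / (2 y1)
s = (3*3^2 + 19) / (2*25) mod 31 = 22
x3 = s^2 - 2 x1 mod 31 = 22^2 - 2*3 = 13
y3 = s (x1 - x3) - y1 mod 31 = 22 * (3 - 13) - 25 = 3

2P = (13, 3)


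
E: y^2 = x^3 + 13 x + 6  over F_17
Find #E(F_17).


For each x in F_17, count y with y^2 = x^3 + 13 x + 6 mod 17:
  x = 3: RHS = 4, y in [2, 15]  -> 2 point(s)
  x = 5: RHS = 9, y in [3, 14]  -> 2 point(s)
  x = 7: RHS = 15, y in [7, 10]  -> 2 point(s)
  x = 9: RHS = 2, y in [6, 11]  -> 2 point(s)
  x = 11: RHS = 1, y in [1, 16]  -> 2 point(s)
  x = 13: RHS = 9, y in [3, 14]  -> 2 point(s)
  x = 14: RHS = 8, y in [5, 12]  -> 2 point(s)
  x = 16: RHS = 9, y in [3, 14]  -> 2 point(s)
Affine points: 16. Add the point at infinity: total = 17.

#E(F_17) = 17


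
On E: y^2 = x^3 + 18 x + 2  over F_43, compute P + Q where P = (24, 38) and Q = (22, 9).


P != Q, so use the chord formula.
s = (y2 - y1) / (x2 - x1) = (14) / (41) mod 43 = 36
x3 = s^2 - x1 - x2 mod 43 = 36^2 - 24 - 22 = 3
y3 = s (x1 - x3) - y1 mod 43 = 36 * (24 - 3) - 38 = 30

P + Q = (3, 30)


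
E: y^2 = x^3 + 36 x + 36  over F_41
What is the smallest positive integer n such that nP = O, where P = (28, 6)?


Compute successive multiples of P until we hit O:
  1P = (28, 6)
  2P = (21, 34)
  3P = (8, 37)
  4P = (36, 31)
  5P = (22, 23)
  6P = (7, 37)
  7P = (37, 19)
  8P = (12, 8)
  ... (continuing to 46P)
  46P = O

ord(P) = 46


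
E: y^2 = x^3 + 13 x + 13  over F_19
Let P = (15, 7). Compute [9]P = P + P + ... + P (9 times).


k = 9 = 1001_2 (binary, LSB first: 1001)
Double-and-add from P = (15, 7):
  bit 0 = 1: acc = O + (15, 7) = (15, 7)
  bit 1 = 0: acc unchanged = (15, 7)
  bit 2 = 0: acc unchanged = (15, 7)
  bit 3 = 1: acc = (15, 7) + (12, 4) = (12, 15)

9P = (12, 15)


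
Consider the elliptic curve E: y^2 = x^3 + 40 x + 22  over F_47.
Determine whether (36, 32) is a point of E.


Check whether y^2 = x^3 + 40 x + 22 (mod 47) for (x, y) = (36, 32).
LHS: y^2 = 32^2 mod 47 = 37
RHS: x^3 + 40 x + 22 = 36^3 + 40*36 + 22 mod 47 = 37
LHS = RHS

Yes, on the curve


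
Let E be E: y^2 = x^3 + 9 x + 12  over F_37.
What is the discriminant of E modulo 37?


4 a^3 + 27 b^2 = 4*9^3 + 27*12^2 = 2916 + 3888 = 6804
Delta = -16 * (6804) = -108864
Delta mod 37 = 27

Delta = 27 (mod 37)


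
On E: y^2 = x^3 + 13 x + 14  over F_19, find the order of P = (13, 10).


Compute successive multiples of P until we hit O:
  1P = (13, 10)
  2P = (4, 15)
  3P = (7, 12)
  4P = (16, 10)
  5P = (9, 9)
  6P = (3, 2)
  7P = (12, 6)
  8P = (10, 2)
  ... (continuing to 24P)
  24P = O

ord(P) = 24


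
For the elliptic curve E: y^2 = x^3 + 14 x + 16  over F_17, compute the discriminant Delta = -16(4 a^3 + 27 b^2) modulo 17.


4 a^3 + 27 b^2 = 4*14^3 + 27*16^2 = 10976 + 6912 = 17888
Delta = -16 * (17888) = -286208
Delta mod 17 = 4

Delta = 4 (mod 17)


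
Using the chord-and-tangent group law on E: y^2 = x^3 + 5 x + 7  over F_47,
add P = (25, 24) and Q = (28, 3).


P != Q, so use the chord formula.
s = (y2 - y1) / (x2 - x1) = (26) / (3) mod 47 = 40
x3 = s^2 - x1 - x2 mod 47 = 40^2 - 25 - 28 = 43
y3 = s (x1 - x3) - y1 mod 47 = 40 * (25 - 43) - 24 = 8

P + Q = (43, 8)


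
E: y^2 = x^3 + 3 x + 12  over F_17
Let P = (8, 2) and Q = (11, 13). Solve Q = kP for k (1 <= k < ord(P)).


Enumerate multiples of P until we hit Q = (11, 13):
  1P = (8, 2)
  2P = (5, 4)
  3P = (12, 12)
  4P = (16, 12)
  5P = (2, 14)
  6P = (11, 4)
  7P = (6, 5)
  8P = (1, 13)
  9P = (7, 11)
  10P = (15, 10)
  11P = (13, 2)
  12P = (13, 15)
  13P = (15, 7)
  14P = (7, 6)
  15P = (1, 4)
  16P = (6, 12)
  17P = (11, 13)
Match found at i = 17.

k = 17


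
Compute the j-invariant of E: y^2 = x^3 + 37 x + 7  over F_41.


Delta = -16(4 a^3 + 27 b^2) mod 41 = 25
-1728 * (4 a)^3 = -1728 * (4*37)^3 mod 41 = 17
j = 17 * 25^(-1) mod 41 = 22

j = 22 (mod 41)


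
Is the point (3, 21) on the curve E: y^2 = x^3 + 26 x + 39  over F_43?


Check whether y^2 = x^3 + 26 x + 39 (mod 43) for (x, y) = (3, 21).
LHS: y^2 = 21^2 mod 43 = 11
RHS: x^3 + 26 x + 39 = 3^3 + 26*3 + 39 mod 43 = 15
LHS != RHS

No, not on the curve


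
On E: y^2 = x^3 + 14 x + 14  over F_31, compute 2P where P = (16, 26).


Doubling: s = (3 x1^2 + a) / (2 y1)
s = (3*16^2 + 14) / (2*26) mod 31 = 21
x3 = s^2 - 2 x1 mod 31 = 21^2 - 2*16 = 6
y3 = s (x1 - x3) - y1 mod 31 = 21 * (16 - 6) - 26 = 29

2P = (6, 29)


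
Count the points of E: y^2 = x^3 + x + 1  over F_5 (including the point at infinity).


For each x in F_5, count y with y^2 = x^3 + 1 x + 1 mod 5:
  x = 0: RHS = 1, y in [1, 4]  -> 2 point(s)
  x = 2: RHS = 1, y in [1, 4]  -> 2 point(s)
  x = 3: RHS = 1, y in [1, 4]  -> 2 point(s)
  x = 4: RHS = 4, y in [2, 3]  -> 2 point(s)
Affine points: 8. Add the point at infinity: total = 9.

#E(F_5) = 9


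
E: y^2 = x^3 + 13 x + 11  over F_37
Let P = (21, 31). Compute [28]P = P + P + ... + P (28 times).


k = 28 = 11100_2 (binary, LSB first: 00111)
Double-and-add from P = (21, 31):
  bit 0 = 0: acc unchanged = O
  bit 1 = 0: acc unchanged = O
  bit 2 = 1: acc = O + (6, 3) = (6, 3)
  bit 3 = 1: acc = (6, 3) + (36, 21) = (22, 17)
  bit 4 = 1: acc = (22, 17) + (30, 13) = (13, 34)

28P = (13, 34)


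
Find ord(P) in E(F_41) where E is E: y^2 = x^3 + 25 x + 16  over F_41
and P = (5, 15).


Compute successive multiples of P until we hit O:
  1P = (5, 15)
  2P = (33, 1)
  3P = (34, 20)
  4P = (11, 8)
  5P = (7, 1)
  6P = (37, 4)
  7P = (1, 40)
  8P = (10, 6)
  ... (continuing to 51P)
  51P = O

ord(P) = 51


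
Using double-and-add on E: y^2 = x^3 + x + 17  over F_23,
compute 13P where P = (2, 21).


k = 13 = 1101_2 (binary, LSB first: 1011)
Double-and-add from P = (2, 21):
  bit 0 = 1: acc = O + (2, 21) = (2, 21)
  bit 1 = 0: acc unchanged = (2, 21)
  bit 2 = 1: acc = (2, 21) + (16, 14) = (11, 18)
  bit 3 = 1: acc = (11, 18) + (18, 5) = (12, 20)

13P = (12, 20)


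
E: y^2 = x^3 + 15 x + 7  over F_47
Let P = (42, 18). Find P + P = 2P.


Doubling: s = (3 x1^2 + a) / (2 y1)
s = (3*42^2 + 15) / (2*18) mod 47 = 26
x3 = s^2 - 2 x1 mod 47 = 26^2 - 2*42 = 28
y3 = s (x1 - x3) - y1 mod 47 = 26 * (42 - 28) - 18 = 17

2P = (28, 17)


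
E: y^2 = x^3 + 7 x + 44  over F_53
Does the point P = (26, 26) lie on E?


Check whether y^2 = x^3 + 7 x + 44 (mod 53) for (x, y) = (26, 26).
LHS: y^2 = 26^2 mod 53 = 40
RHS: x^3 + 7 x + 44 = 26^3 + 7*26 + 44 mod 53 = 47
LHS != RHS

No, not on the curve


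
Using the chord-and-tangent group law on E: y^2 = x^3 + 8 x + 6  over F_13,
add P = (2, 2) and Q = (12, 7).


P != Q, so use the chord formula.
s = (y2 - y1) / (x2 - x1) = (5) / (10) mod 13 = 7
x3 = s^2 - x1 - x2 mod 13 = 7^2 - 2 - 12 = 9
y3 = s (x1 - x3) - y1 mod 13 = 7 * (2 - 9) - 2 = 1

P + Q = (9, 1)


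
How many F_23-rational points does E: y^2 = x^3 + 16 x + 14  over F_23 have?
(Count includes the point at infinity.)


For each x in F_23, count y with y^2 = x^3 + 16 x + 14 mod 23:
  x = 1: RHS = 8, y in [10, 13]  -> 2 point(s)
  x = 2: RHS = 8, y in [10, 13]  -> 2 point(s)
  x = 4: RHS = 4, y in [2, 21]  -> 2 point(s)
  x = 5: RHS = 12, y in [9, 14]  -> 2 point(s)
  x = 6: RHS = 4, y in [2, 21]  -> 2 point(s)
  x = 7: RHS = 9, y in [3, 20]  -> 2 point(s)
  x = 9: RHS = 13, y in [6, 17]  -> 2 point(s)
  x = 10: RHS = 1, y in [1, 22]  -> 2 point(s)
  x = 11: RHS = 3, y in [7, 16]  -> 2 point(s)
  x = 12: RHS = 2, y in [5, 18]  -> 2 point(s)
  x = 13: RHS = 4, y in [2, 21]  -> 2 point(s)
  x = 15: RHS = 18, y in [8, 15]  -> 2 point(s)
  x = 17: RHS = 1, y in [1, 22]  -> 2 point(s)
  x = 18: RHS = 16, y in [4, 19]  -> 2 point(s)
  x = 19: RHS = 1, y in [1, 22]  -> 2 point(s)
  x = 20: RHS = 8, y in [10, 13]  -> 2 point(s)
Affine points: 32. Add the point at infinity: total = 33.

#E(F_23) = 33


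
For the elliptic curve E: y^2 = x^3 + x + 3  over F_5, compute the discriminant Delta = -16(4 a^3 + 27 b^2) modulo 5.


4 a^3 + 27 b^2 = 4*1^3 + 27*3^2 = 4 + 243 = 247
Delta = -16 * (247) = -3952
Delta mod 5 = 3

Delta = 3 (mod 5)


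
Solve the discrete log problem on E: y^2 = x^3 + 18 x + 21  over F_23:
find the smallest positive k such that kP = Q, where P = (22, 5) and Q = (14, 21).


Enumerate multiples of P until we hit Q = (14, 21):
  1P = (22, 5)
  2P = (14, 21)
Match found at i = 2.

k = 2


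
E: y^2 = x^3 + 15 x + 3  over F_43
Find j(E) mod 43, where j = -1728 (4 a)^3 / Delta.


Delta = -16(4 a^3 + 27 b^2) mod 43 = 14
-1728 * (4 a)^3 = -1728 * (4*15)^3 mod 43 = 41
j = 41 * 14^(-1) mod 43 = 6

j = 6 (mod 43)


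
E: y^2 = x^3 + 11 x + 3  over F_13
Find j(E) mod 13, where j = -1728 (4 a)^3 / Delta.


Delta = -16(4 a^3 + 27 b^2) mod 13 = 4
-1728 * (4 a)^3 = -1728 * (4*11)^3 mod 13 = 8
j = 8 * 4^(-1) mod 13 = 2

j = 2 (mod 13)


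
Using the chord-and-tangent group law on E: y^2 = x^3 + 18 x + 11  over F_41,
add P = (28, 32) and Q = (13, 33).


P != Q, so use the chord formula.
s = (y2 - y1) / (x2 - x1) = (1) / (26) mod 41 = 30
x3 = s^2 - x1 - x2 mod 41 = 30^2 - 28 - 13 = 39
y3 = s (x1 - x3) - y1 mod 41 = 30 * (28 - 39) - 32 = 7

P + Q = (39, 7)


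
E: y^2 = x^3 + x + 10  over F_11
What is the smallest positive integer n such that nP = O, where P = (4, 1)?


Compute successive multiples of P until we hit O:
  1P = (4, 1)
  2P = (1, 1)
  3P = (6, 10)
  4P = (2, 8)
  5P = (9, 0)
  6P = (2, 3)
  7P = (6, 1)
  8P = (1, 10)
  ... (continuing to 10P)
  10P = O

ord(P) = 10


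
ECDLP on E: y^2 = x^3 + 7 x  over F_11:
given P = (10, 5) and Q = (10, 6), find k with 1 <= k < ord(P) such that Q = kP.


Enumerate multiples of P until we hit Q = (10, 6):
  1P = (10, 5)
  2P = (3, 2)
  3P = (2, 0)
  4P = (3, 9)
  5P = (10, 6)
Match found at i = 5.

k = 5
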